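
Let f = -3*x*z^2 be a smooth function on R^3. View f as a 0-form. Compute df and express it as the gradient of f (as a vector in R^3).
df = (-3*z^2) dx + (0) dy + (-6*x*z) dz; grad f = (-3*z^2, 0, -6*x*z)

For a 0-form f, d f = (∂f/∂x) dx + (∂f/∂y) dy + (∂f/∂z) dz. The components of the vector representation are exactly the entries of grad f in Cartesian coordinates:
  ∂f/∂x = -3*z^2
  ∂f/∂y = 0
  ∂f/∂z = -6*x*z.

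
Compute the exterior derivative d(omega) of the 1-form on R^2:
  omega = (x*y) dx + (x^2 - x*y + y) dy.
d(omega) = (x - y) dx ∧ dy

For a 1-form omega = sum_i f_i dx_i, the exterior derivative is
  d(omega) = sum_{i < j} (∂f_j/∂x_i - ∂f_i/∂x_j) dx_i ∧ dx_j.
  coefficient of dx ∧ dy: ∂f_2/∂x - ∂f_1/∂y = ∂(x^2 - x*y + y)/∂x - ∂(x*y)/∂y = x - y
Assembling: d(omega) = (x - y) dx ∧ dy.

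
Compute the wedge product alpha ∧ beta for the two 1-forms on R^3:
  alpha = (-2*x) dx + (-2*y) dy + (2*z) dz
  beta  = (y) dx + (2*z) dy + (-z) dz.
alpha ∧ beta = (-4*x*z + 2*y^2) dx ∧ dy + (2*z*(x - y)) dx ∧ dz + (2*z*(y - 2*z)) dy ∧ dz

Distribute the wedge, using dx_i ∧ dx_j = -dx_j ∧ dx_i and dx_i ∧ dx_i = 0. For each pair (i, j) with i < j, the coefficient of dx_i ∧ dx_j in alpha ∧ beta is (alpha_i * beta_j - alpha_j * beta_i). Collecting: alpha ∧ beta = (-4*x*z + 2*y^2) dx ∧ dy + (2*z*(x - y)) dx ∧ dz + (2*z*(y - 2*z)) dy ∧ dz.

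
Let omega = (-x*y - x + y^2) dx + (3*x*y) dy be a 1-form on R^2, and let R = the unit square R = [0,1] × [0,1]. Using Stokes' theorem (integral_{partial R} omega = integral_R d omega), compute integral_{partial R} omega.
integral_(partial R) omega = 1

Stokes: integral_partial_R omega = integral_R d omega with d omega = (∂Q/∂x - ∂P/∂y) dx ∧ dy.
  ∂Q/∂x = 3*y
  ∂P/∂y = -x + 2*y
  integrand = ∂Q/∂x - ∂P/∂y = x + y.
Integrating over R: integral_0^1 integral_0^1 (x + y) dx dy = 1.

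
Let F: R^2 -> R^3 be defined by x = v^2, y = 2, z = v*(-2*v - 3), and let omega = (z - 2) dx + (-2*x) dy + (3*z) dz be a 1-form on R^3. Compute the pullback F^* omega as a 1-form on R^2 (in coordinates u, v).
F^* omega = (v*(20*v^2 + 48*v + 23)) dv

Using F^*(f dg) = (f ∘ F) d(g ∘ F), substitute each coordinate x_i by F_i(u, v) in f_i, and replace dx_i by d F_i = (∂F_i/∂u) du + (∂F_i/∂v) dv.
  For the x component: f_1(F) = -2*v^2 - 3*v - 2; d F_1 = (0) du + (2*v) dv
  For the y component: f_2(F) = -2*v^2; d F_2 = (0) du + (0) dv
  For the z component: f_3(F) = 3*v*(-2*v - 3); d F_3 = (0) du + (-4*v - 3) dv
Combining and collecting du, dv coefficients:
  coeff of du: 0
  coeff of dv: v*(20*v^2 + 48*v + 23)
F^* omega = (v*(20*v^2 + 48*v + 23)) dv.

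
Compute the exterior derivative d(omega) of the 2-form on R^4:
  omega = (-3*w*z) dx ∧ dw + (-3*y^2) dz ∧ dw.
d(omega) = (3*w) dx ∧ dz ∧ dw + (-6*y) dy ∧ dz ∧ dw

For a 2-form omega = sum_{i<j} g_{ij} dx_i ∧ dx_j, the exterior derivative is
  d(omega) = sum_{i<j} d(g_{ij}) ∧ dx_i ∧ dx_j = sum_{i<j, k} (∂g_{ij}/∂x_k) dx_k ∧ dx_i ∧ dx_j.
Expand each term, using dx_k ∧ dx_i ∧ dx_j = sgn(permutation) dx_{(a)} ∧ dx_{(b)} ∧ dx_{(c)} with (a < b < c) sorted:
  d(-3*w*z) includes (∂/∂z)(-3*w*z) dz = (-3*w) dz, which multiplied by dx ∧ dw gives (3*w) dx ∧ dz ∧ dw
  d(-3*y^2) includes (∂/∂y)(-3*y^2) dy = (-6*y) dy, which multiplied by dz ∧ dw gives (-6*y) dy ∧ dz ∧ dw
Collecting like 3-forms: d(omega) = (3*w) dx ∧ dz ∧ dw + (-6*y) dy ∧ dz ∧ dw.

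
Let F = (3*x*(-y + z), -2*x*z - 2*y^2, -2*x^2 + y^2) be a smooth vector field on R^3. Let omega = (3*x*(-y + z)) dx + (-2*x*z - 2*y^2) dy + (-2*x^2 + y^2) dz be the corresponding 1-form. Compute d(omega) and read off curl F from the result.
d(omega) = (2*x + 2*y) dy ∧ dz + (7*x) dz ∧ dx + (3*x - 2*z) dx ∧ dy; curl F = (2*x + 2*y, 7*x, 3*x - 2*z)

d omega = sum_{i<j} (∂f_j/∂x_i - ∂f_i/∂x_j) dx_i ∧ dx_j. Under the identification (dy ∧ dz, dz ∧ dx, dx ∧ dy) ↔ (e_x, e_y, e_z), the coefficients are exactly the components of curl F. Compute:
  ∂R/∂y - ∂Q/∂z = (2*y) - (-2*x) = 2*x + 2*y
  ∂P/∂z - ∂R/∂x = (3*x) - (-4*x) = 7*x
  ∂Q/∂x - ∂P/∂y = (-2*z) - (-3*x) = 3*x - 2*z.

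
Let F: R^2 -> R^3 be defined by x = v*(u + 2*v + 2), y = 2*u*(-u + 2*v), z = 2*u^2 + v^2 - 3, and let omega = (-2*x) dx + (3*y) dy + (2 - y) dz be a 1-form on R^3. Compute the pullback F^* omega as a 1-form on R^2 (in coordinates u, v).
F^* omega = (32*u^3 - 88*u^2*v + 46*u*v^2 + 8*u - 4*v^3 - 4*v^2) du + (-24*u^3 + 50*u^2*v - 20*u*v^2 - 8*u*v - 16*v^3 - 24*v^2 - 4*v) dv

Using F^*(f dg) = (f ∘ F) d(g ∘ F), substitute each coordinate x_i by F_i(u, v) in f_i, and replace dx_i by d F_i = (∂F_i/∂u) du + (∂F_i/∂v) dv.
  For the x component: f_1(F) = 2*v*(-u - 2*v - 2); d F_1 = (v) du + (u + 4*v + 2) dv
  For the y component: f_2(F) = 6*u*(-u + 2*v); d F_2 = (-4*u + 4*v) du + (4*u) dv
  For the z component: f_3(F) = 2*u^2 - 4*u*v + 2; d F_3 = (4*u) du + (2*v) dv
Combining and collecting du, dv coefficients:
  coeff of du: 32*u^3 - 88*u^2*v + 46*u*v^2 + 8*u - 4*v^3 - 4*v^2
  coeff of dv: -24*u^3 + 50*u^2*v - 20*u*v^2 - 8*u*v - 16*v^3 - 24*v^2 - 4*v
F^* omega = (32*u^3 - 88*u^2*v + 46*u*v^2 + 8*u - 4*v^3 - 4*v^2) du + (-24*u^3 + 50*u^2*v - 20*u*v^2 - 8*u*v - 16*v^3 - 24*v^2 - 4*v) dv.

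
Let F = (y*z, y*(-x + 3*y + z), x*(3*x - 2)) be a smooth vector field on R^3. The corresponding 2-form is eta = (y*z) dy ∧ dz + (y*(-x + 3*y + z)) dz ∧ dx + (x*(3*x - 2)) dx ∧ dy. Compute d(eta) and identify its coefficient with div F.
d(eta) = (-x + 6*y + z) dx ∧ dy ∧ dz; div F = -x + 6*y + z

For a 2-form in R^3 of the form above, applying d gives a 3-form with coefficient ∂P/∂x + ∂Q/∂y + ∂R/∂z:
  ∂P/∂x = 0
  ∂Q/∂y = -x + 6*y + z
  ∂R/∂z = 0
Sum = -x + 6*y + z, which is exactly div F.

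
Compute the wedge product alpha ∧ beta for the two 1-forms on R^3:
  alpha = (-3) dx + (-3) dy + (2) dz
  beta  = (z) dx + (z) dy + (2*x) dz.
alpha ∧ beta = (-6*x - 2*z) dx ∧ dz + (-6*x - 2*z) dy ∧ dz

Distribute the wedge, using dx_i ∧ dx_j = -dx_j ∧ dx_i and dx_i ∧ dx_i = 0. For each pair (i, j) with i < j, the coefficient of dx_i ∧ dx_j in alpha ∧ beta is (alpha_i * beta_j - alpha_j * beta_i). Collecting: alpha ∧ beta = (-6*x - 2*z) dx ∧ dz + (-6*x - 2*z) dy ∧ dz.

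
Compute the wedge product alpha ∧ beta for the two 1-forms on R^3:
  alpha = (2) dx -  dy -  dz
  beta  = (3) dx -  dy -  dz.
alpha ∧ beta = (1) dx ∧ dy + (1) dx ∧ dz

Distribute the wedge, using dx_i ∧ dx_j = -dx_j ∧ dx_i and dx_i ∧ dx_i = 0. For each pair (i, j) with i < j, the coefficient of dx_i ∧ dx_j in alpha ∧ beta is (alpha_i * beta_j - alpha_j * beta_i). Collecting: alpha ∧ beta = (1) dx ∧ dy + (1) dx ∧ dz.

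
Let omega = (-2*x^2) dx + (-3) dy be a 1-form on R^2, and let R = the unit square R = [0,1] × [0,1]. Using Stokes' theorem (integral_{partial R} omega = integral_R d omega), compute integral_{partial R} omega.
integral_(partial R) omega = 0

Stokes: integral_partial_R omega = integral_R d omega with d omega = (∂Q/∂x - ∂P/∂y) dx ∧ dy.
  ∂Q/∂x = 0
  ∂P/∂y = 0
  integrand = ∂Q/∂x - ∂P/∂y = 0.
Integrating over R: integral_0^1 integral_0^1 (0) dx dy = 0.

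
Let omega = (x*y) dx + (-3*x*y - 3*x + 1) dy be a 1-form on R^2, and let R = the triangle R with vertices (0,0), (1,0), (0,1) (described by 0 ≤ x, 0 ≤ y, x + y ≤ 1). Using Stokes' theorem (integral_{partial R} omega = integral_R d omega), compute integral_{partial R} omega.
integral_(partial R) omega = -13/6

Stokes: integral_partial_R omega = integral_R d omega with d omega = (∂Q/∂x - ∂P/∂y) dx ∧ dy.
  ∂Q/∂x = -3*y - 3
  ∂P/∂y = x
  integrand = ∂Q/∂x - ∂P/∂y = -x - 3*y - 3.
Integrating over R: integral_0^1 integral_0^{1-x} (-x - 3*y - 3) dy dx = -13/6.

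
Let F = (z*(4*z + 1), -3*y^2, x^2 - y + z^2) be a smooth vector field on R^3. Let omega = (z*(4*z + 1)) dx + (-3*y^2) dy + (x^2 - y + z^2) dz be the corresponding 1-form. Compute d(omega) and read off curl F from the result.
d(omega) = (-1) dy ∧ dz + (-2*x + 8*z + 1) dz ∧ dx + (0) dx ∧ dy; curl F = (-1, -2*x + 8*z + 1, 0)

d omega = sum_{i<j} (∂f_j/∂x_i - ∂f_i/∂x_j) dx_i ∧ dx_j. Under the identification (dy ∧ dz, dz ∧ dx, dx ∧ dy) ↔ (e_x, e_y, e_z), the coefficients are exactly the components of curl F. Compute:
  ∂R/∂y - ∂Q/∂z = (-1) - (0) = -1
  ∂P/∂z - ∂R/∂x = (8*z + 1) - (2*x) = -2*x + 8*z + 1
  ∂Q/∂x - ∂P/∂y = (0) - (0) = 0.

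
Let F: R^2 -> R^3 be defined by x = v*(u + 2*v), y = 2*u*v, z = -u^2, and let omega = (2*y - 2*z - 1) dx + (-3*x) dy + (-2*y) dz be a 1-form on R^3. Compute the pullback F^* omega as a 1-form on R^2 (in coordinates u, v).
F^* omega = (v*(10*u^2 - 2*u*v - 12*v^2 - 1)) du + (2*u^3 + 6*u^2*v + 4*u*v^2 - u - 4*v) dv

Using F^*(f dg) = (f ∘ F) d(g ∘ F), substitute each coordinate x_i by F_i(u, v) in f_i, and replace dx_i by d F_i = (∂F_i/∂u) du + (∂F_i/∂v) dv.
  For the x component: f_1(F) = 2*u^2 + 4*u*v - 1; d F_1 = (v) du + (u + 4*v) dv
  For the y component: f_2(F) = 3*v*(-u - 2*v); d F_2 = (2*v) du + (2*u) dv
  For the z component: f_3(F) = -4*u*v; d F_3 = (-2*u) du + (0) dv
Combining and collecting du, dv coefficients:
  coeff of du: v*(10*u^2 - 2*u*v - 12*v^2 - 1)
  coeff of dv: 2*u^3 + 6*u^2*v + 4*u*v^2 - u - 4*v
F^* omega = (v*(10*u^2 - 2*u*v - 12*v^2 - 1)) du + (2*u^3 + 6*u^2*v + 4*u*v^2 - u - 4*v) dv.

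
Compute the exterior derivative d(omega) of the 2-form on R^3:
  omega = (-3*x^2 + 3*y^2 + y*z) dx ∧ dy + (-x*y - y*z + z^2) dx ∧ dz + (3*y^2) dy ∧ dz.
d(omega) = (x + y + z) dx ∧ dy ∧ dz

For a 2-form omega = sum_{i<j} g_{ij} dx_i ∧ dx_j, the exterior derivative is
  d(omega) = sum_{i<j} d(g_{ij}) ∧ dx_i ∧ dx_j = sum_{i<j, k} (∂g_{ij}/∂x_k) dx_k ∧ dx_i ∧ dx_j.
Expand each term, using dx_k ∧ dx_i ∧ dx_j = sgn(permutation) dx_{(a)} ∧ dx_{(b)} ∧ dx_{(c)} with (a < b < c) sorted:
  d(-3*x^2 + 3*y^2 + y*z) includes (∂/∂z)(-3*x^2 + 3*y^2 + y*z) dz = (y) dz, which multiplied by dx ∧ dy gives (y) dx ∧ dy ∧ dz
  d(-x*y - y*z + z^2) includes (∂/∂y)(-x*y - y*z + z^2) dy = (-x - z) dy, which multiplied by dx ∧ dz gives (x + z) dx ∧ dy ∧ dz
Collecting like 3-forms: d(omega) = (x + y + z) dx ∧ dy ∧ dz.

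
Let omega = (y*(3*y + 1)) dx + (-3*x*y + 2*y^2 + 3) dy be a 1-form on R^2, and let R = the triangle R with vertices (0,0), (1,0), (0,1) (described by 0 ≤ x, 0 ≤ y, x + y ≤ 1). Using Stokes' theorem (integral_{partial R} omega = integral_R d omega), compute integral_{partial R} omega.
integral_(partial R) omega = -2

Stokes: integral_partial_R omega = integral_R d omega with d omega = (∂Q/∂x - ∂P/∂y) dx ∧ dy.
  ∂Q/∂x = -3*y
  ∂P/∂y = 6*y + 1
  integrand = ∂Q/∂x - ∂P/∂y = -9*y - 1.
Integrating over R: integral_0^1 integral_0^{1-x} (-9*y - 1) dy dx = -2.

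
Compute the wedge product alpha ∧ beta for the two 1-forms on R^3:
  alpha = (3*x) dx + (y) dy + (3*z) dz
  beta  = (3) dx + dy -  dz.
alpha ∧ beta = (3*x - 3*y) dx ∧ dy + (-3*x - 9*z) dx ∧ dz + (-y - 3*z) dy ∧ dz

Distribute the wedge, using dx_i ∧ dx_j = -dx_j ∧ dx_i and dx_i ∧ dx_i = 0. For each pair (i, j) with i < j, the coefficient of dx_i ∧ dx_j in alpha ∧ beta is (alpha_i * beta_j - alpha_j * beta_i). Collecting: alpha ∧ beta = (3*x - 3*y) dx ∧ dy + (-3*x - 9*z) dx ∧ dz + (-y - 3*z) dy ∧ dz.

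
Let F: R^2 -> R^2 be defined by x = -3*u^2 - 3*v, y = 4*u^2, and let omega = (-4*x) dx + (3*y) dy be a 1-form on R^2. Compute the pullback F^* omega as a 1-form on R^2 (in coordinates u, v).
F^* omega = (24*u*(u^2 - 3*v)) du + (-36*u^2 - 36*v) dv

Using F^*(f dg) = (f ∘ F) d(g ∘ F), substitute each coordinate x_i by F_i(u, v) in f_i, and replace dx_i by d F_i = (∂F_i/∂u) du + (∂F_i/∂v) dv.
  For the x component: f_1(F) = 12*u^2 + 12*v; d F_1 = (-6*u) du + (-3) dv
  For the y component: f_2(F) = 12*u^2; d F_2 = (8*u) du + (0) dv
Combining and collecting du, dv coefficients:
  coeff of du: 24*u*(u^2 - 3*v)
  coeff of dv: -36*u^2 - 36*v
F^* omega = (24*u*(u^2 - 3*v)) du + (-36*u^2 - 36*v) dv.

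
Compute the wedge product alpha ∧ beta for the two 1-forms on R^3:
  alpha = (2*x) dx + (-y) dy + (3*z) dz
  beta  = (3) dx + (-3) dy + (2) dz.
alpha ∧ beta = (-6*x + 3*y) dx ∧ dy + (4*x - 9*z) dx ∧ dz + (-2*y + 9*z) dy ∧ dz

Distribute the wedge, using dx_i ∧ dx_j = -dx_j ∧ dx_i and dx_i ∧ dx_i = 0. For each pair (i, j) with i < j, the coefficient of dx_i ∧ dx_j in alpha ∧ beta is (alpha_i * beta_j - alpha_j * beta_i). Collecting: alpha ∧ beta = (-6*x + 3*y) dx ∧ dy + (4*x - 9*z) dx ∧ dz + (-2*y + 9*z) dy ∧ dz.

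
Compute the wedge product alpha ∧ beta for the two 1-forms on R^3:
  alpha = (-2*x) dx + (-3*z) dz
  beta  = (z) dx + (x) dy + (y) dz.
alpha ∧ beta = (-2*x^2) dx ∧ dy + (-2*x*y + 3*z^2) dx ∧ dz + (3*x*z) dy ∧ dz

Distribute the wedge, using dx_i ∧ dx_j = -dx_j ∧ dx_i and dx_i ∧ dx_i = 0. For each pair (i, j) with i < j, the coefficient of dx_i ∧ dx_j in alpha ∧ beta is (alpha_i * beta_j - alpha_j * beta_i). Collecting: alpha ∧ beta = (-2*x^2) dx ∧ dy + (-2*x*y + 3*z^2) dx ∧ dz + (3*x*z) dy ∧ dz.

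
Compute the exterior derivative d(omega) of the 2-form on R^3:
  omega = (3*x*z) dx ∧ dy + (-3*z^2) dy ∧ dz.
d(omega) = (3*x) dx ∧ dy ∧ dz

For a 2-form omega = sum_{i<j} g_{ij} dx_i ∧ dx_j, the exterior derivative is
  d(omega) = sum_{i<j} d(g_{ij}) ∧ dx_i ∧ dx_j = sum_{i<j, k} (∂g_{ij}/∂x_k) dx_k ∧ dx_i ∧ dx_j.
Expand each term, using dx_k ∧ dx_i ∧ dx_j = sgn(permutation) dx_{(a)} ∧ dx_{(b)} ∧ dx_{(c)} with (a < b < c) sorted:
  d(3*x*z) includes (∂/∂z)(3*x*z) dz = (3*x) dz, which multiplied by dx ∧ dy gives (3*x) dx ∧ dy ∧ dz
Collecting like 3-forms: d(omega) = (3*x) dx ∧ dy ∧ dz.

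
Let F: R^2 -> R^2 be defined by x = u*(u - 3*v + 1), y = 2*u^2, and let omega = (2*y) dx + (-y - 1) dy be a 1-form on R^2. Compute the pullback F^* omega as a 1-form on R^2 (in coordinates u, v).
F^* omega = (4*u*(-3*u*v + u - 1)) du + (-12*u^3) dv

Using F^*(f dg) = (f ∘ F) d(g ∘ F), substitute each coordinate x_i by F_i(u, v) in f_i, and replace dx_i by d F_i = (∂F_i/∂u) du + (∂F_i/∂v) dv.
  For the x component: f_1(F) = 4*u^2; d F_1 = (2*u - 3*v + 1) du + (-3*u) dv
  For the y component: f_2(F) = -2*u^2 - 1; d F_2 = (4*u) du + (0) dv
Combining and collecting du, dv coefficients:
  coeff of du: 4*u*(-3*u*v + u - 1)
  coeff of dv: -12*u^3
F^* omega = (4*u*(-3*u*v + u - 1)) du + (-12*u^3) dv.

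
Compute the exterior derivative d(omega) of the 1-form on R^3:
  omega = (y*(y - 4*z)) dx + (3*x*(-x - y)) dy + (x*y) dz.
d(omega) = (-6*x - 5*y + 4*z) dx ∧ dy + (5*y) dx ∧ dz + (x) dy ∧ dz

For a 1-form omega = sum_i f_i dx_i, the exterior derivative is
  d(omega) = sum_{i < j} (∂f_j/∂x_i - ∂f_i/∂x_j) dx_i ∧ dx_j.
  coefficient of dx ∧ dy: ∂f_2/∂x - ∂f_1/∂y = ∂(3*x*(-x - y))/∂x - ∂(y*(y - 4*z))/∂y = -6*x - 5*y + 4*z
  coefficient of dx ∧ dz: ∂f_3/∂x - ∂f_1/∂z = ∂(x*y)/∂x - ∂(y*(y - 4*z))/∂z = 5*y
  coefficient of dy ∧ dz: ∂f_3/∂y - ∂f_2/∂z = ∂(x*y)/∂y - ∂(3*x*(-x - y))/∂z = x
Assembling: d(omega) = (-6*x - 5*y + 4*z) dx ∧ dy + (5*y) dx ∧ dz + (x) dy ∧ dz.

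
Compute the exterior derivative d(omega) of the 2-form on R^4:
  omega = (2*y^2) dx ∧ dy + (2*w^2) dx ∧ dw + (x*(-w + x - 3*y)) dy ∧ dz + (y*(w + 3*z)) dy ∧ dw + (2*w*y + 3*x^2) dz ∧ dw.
d(omega) = (-w + 2*x - 3*y) dx ∧ dy ∧ dz + (2*w - x - 3*y) dy ∧ dz ∧ dw + (6*x) dx ∧ dz ∧ dw

For a 2-form omega = sum_{i<j} g_{ij} dx_i ∧ dx_j, the exterior derivative is
  d(omega) = sum_{i<j} d(g_{ij}) ∧ dx_i ∧ dx_j = sum_{i<j, k} (∂g_{ij}/∂x_k) dx_k ∧ dx_i ∧ dx_j.
Expand each term, using dx_k ∧ dx_i ∧ dx_j = sgn(permutation) dx_{(a)} ∧ dx_{(b)} ∧ dx_{(c)} with (a < b < c) sorted:
  d(x*(-w + x - 3*y)) includes (∂/∂x)(x*(-w + x - 3*y)) dx = (-w + 2*x - 3*y) dx, which multiplied by dy ∧ dz gives (-w + 2*x - 3*y) dx ∧ dy ∧ dz
  d(x*(-w + x - 3*y)) includes (∂/∂w)(x*(-w + x - 3*y)) dw = (-x) dw, which multiplied by dy ∧ dz gives (-x) dy ∧ dz ∧ dw
  d(y*(w + 3*z)) includes (∂/∂z)(y*(w + 3*z)) dz = (3*y) dz, which multiplied by dy ∧ dw gives (-3*y) dy ∧ dz ∧ dw
  d(2*w*y + 3*x^2) includes (∂/∂x)(2*w*y + 3*x^2) dx = (6*x) dx, which multiplied by dz ∧ dw gives (6*x) dx ∧ dz ∧ dw
  d(2*w*y + 3*x^2) includes (∂/∂y)(2*w*y + 3*x^2) dy = (2*w) dy, which multiplied by dz ∧ dw gives (2*w) dy ∧ dz ∧ dw
Collecting like 3-forms: d(omega) = (-w + 2*x - 3*y) dx ∧ dy ∧ dz + (2*w - x - 3*y) dy ∧ dz ∧ dw + (6*x) dx ∧ dz ∧ dw.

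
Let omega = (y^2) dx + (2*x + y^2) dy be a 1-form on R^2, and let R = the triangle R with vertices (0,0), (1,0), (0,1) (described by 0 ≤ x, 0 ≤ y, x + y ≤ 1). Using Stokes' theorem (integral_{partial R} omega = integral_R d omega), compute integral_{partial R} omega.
integral_(partial R) omega = 2/3

Stokes: integral_partial_R omega = integral_R d omega with d omega = (∂Q/∂x - ∂P/∂y) dx ∧ dy.
  ∂Q/∂x = 2
  ∂P/∂y = 2*y
  integrand = ∂Q/∂x - ∂P/∂y = 2 - 2*y.
Integrating over R: integral_0^1 integral_0^{1-x} (2 - 2*y) dy dx = 2/3.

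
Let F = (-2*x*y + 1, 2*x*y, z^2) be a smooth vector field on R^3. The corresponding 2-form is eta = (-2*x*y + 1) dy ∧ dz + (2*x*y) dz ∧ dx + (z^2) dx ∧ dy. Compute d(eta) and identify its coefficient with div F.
d(eta) = (2*x - 2*y + 2*z) dx ∧ dy ∧ dz; div F = 2*x - 2*y + 2*z

For a 2-form in R^3 of the form above, applying d gives a 3-form with coefficient ∂P/∂x + ∂Q/∂y + ∂R/∂z:
  ∂P/∂x = -2*y
  ∂Q/∂y = 2*x
  ∂R/∂z = 2*z
Sum = 2*x - 2*y + 2*z, which is exactly div F.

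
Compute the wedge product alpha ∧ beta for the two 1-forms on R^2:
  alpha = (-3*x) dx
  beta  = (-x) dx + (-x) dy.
alpha ∧ beta = (3*x^2) dx ∧ dy

Distribute the wedge, using dx_i ∧ dx_j = -dx_j ∧ dx_i and dx_i ∧ dx_i = 0. For each pair (i, j) with i < j, the coefficient of dx_i ∧ dx_j in alpha ∧ beta is (alpha_i * beta_j - alpha_j * beta_i). Collecting: alpha ∧ beta = (3*x^2) dx ∧ dy.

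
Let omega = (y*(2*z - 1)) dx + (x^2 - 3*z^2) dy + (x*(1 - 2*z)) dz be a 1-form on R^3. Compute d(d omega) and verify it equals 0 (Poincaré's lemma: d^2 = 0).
d(d omega) = 0

Step 1: d omega = sum_{i<j} (∂f_j/∂x_i - ∂f_i/∂x_j) dx_i ∧ dx_j:
  coeff of dx ∧ dy: 2*x - 2*z + 1
  coeff of dx ∧ dz: -2*y - 2*z + 1
  coeff of dy ∧ dz: 6*z
Step 2: Apply d again to each 2-form coefficient. The only possible 3-form in R^3 is dx ∧ dy ∧ dz, with coefficient
  ∂(coeff of dy∧dz)/∂x - ∂(coeff of dx∧dz)/∂y + ∂(coeff of dx∧dy)/∂z
  = ∂/∂x (6*z) - ∂/∂y (-2*y - 2*z + 1) + ∂/∂z (2*x - 2*z + 1).
Each of these terms simplifies to sums of mixed partials that cancel in pairs. The result is 0 (by equality of mixed partials for smooth functions — Schwarz / Clairaut).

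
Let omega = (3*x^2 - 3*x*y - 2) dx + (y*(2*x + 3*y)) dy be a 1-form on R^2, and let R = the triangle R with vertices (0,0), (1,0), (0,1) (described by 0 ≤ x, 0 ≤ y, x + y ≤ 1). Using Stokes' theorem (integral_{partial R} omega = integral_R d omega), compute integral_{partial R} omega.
integral_(partial R) omega = 5/6

Stokes: integral_partial_R omega = integral_R d omega with d omega = (∂Q/∂x - ∂P/∂y) dx ∧ dy.
  ∂Q/∂x = 2*y
  ∂P/∂y = -3*x
  integrand = ∂Q/∂x - ∂P/∂y = 3*x + 2*y.
Integrating over R: integral_0^1 integral_0^{1-x} (3*x + 2*y) dy dx = 5/6.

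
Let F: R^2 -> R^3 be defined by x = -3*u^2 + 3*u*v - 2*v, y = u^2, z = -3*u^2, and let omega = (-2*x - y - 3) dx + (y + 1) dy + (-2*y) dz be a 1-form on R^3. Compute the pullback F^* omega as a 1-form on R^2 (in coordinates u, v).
F^* omega = (-16*u^3 + 51*u^2*v - 18*u*v^2 - 24*u*v + 20*u + 12*v^2 - 9*v) du + (15*u^3 - 18*u^2*v - 10*u^2 + 24*u*v - 9*u - 8*v + 6) dv

Using F^*(f dg) = (f ∘ F) d(g ∘ F), substitute each coordinate x_i by F_i(u, v) in f_i, and replace dx_i by d F_i = (∂F_i/∂u) du + (∂F_i/∂v) dv.
  For the x component: f_1(F) = 5*u^2 - 6*u*v + 4*v - 3; d F_1 = (-6*u + 3*v) du + (3*u - 2) dv
  For the y component: f_2(F) = u^2 + 1; d F_2 = (2*u) du + (0) dv
  For the z component: f_3(F) = -2*u^2; d F_3 = (-6*u) du + (0) dv
Combining and collecting du, dv coefficients:
  coeff of du: -16*u^3 + 51*u^2*v - 18*u*v^2 - 24*u*v + 20*u + 12*v^2 - 9*v
  coeff of dv: 15*u^3 - 18*u^2*v - 10*u^2 + 24*u*v - 9*u - 8*v + 6
F^* omega = (-16*u^3 + 51*u^2*v - 18*u*v^2 - 24*u*v + 20*u + 12*v^2 - 9*v) du + (15*u^3 - 18*u^2*v - 10*u^2 + 24*u*v - 9*u - 8*v + 6) dv.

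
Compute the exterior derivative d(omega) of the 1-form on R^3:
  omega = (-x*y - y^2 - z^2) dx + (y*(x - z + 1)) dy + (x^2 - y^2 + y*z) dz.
d(omega) = (x + 3*y) dx ∧ dy + (2*x + 2*z) dx ∧ dz + (-y + z) dy ∧ dz

For a 1-form omega = sum_i f_i dx_i, the exterior derivative is
  d(omega) = sum_{i < j} (∂f_j/∂x_i - ∂f_i/∂x_j) dx_i ∧ dx_j.
  coefficient of dx ∧ dy: ∂f_2/∂x - ∂f_1/∂y = ∂(y*(x - z + 1))/∂x - ∂(-x*y - y^2 - z^2)/∂y = x + 3*y
  coefficient of dx ∧ dz: ∂f_3/∂x - ∂f_1/∂z = ∂(x^2 - y^2 + y*z)/∂x - ∂(-x*y - y^2 - z^2)/∂z = 2*x + 2*z
  coefficient of dy ∧ dz: ∂f_3/∂y - ∂f_2/∂z = ∂(x^2 - y^2 + y*z)/∂y - ∂(y*(x - z + 1))/∂z = -y + z
Assembling: d(omega) = (x + 3*y) dx ∧ dy + (2*x + 2*z) dx ∧ dz + (-y + z) dy ∧ dz.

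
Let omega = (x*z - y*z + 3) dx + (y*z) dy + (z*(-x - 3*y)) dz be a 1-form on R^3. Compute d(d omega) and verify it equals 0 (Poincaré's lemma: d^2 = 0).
d(d omega) = 0

Step 1: d omega = sum_{i<j} (∂f_j/∂x_i - ∂f_i/∂x_j) dx_i ∧ dx_j:
  coeff of dx ∧ dy: z
  coeff of dx ∧ dz: -x + y - z
  coeff of dy ∧ dz: -y - 3*z
Step 2: Apply d again to each 2-form coefficient. The only possible 3-form in R^3 is dx ∧ dy ∧ dz, with coefficient
  ∂(coeff of dy∧dz)/∂x - ∂(coeff of dx∧dz)/∂y + ∂(coeff of dx∧dy)/∂z
  = ∂/∂x (-y - 3*z) - ∂/∂y (-x + y - z) + ∂/∂z (z).
Each of these terms simplifies to sums of mixed partials that cancel in pairs. The result is 0 (by equality of mixed partials for smooth functions — Schwarz / Clairaut).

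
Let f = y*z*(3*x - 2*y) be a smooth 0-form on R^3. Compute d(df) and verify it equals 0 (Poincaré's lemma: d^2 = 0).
d(df) = 0

Step 1: df = sum_i (∂f/∂x_i) dx_i = (3*y*z) dx + (z*(3*x - 4*y)) dy + (y*(3*x - 2*y)) dz.
Step 2: Apply d again. Using the 1-form formula, the coefficient of dx ∧ dy in d(df) is ∂^2 f/∂x ∂y - ∂^2 f/∂y ∂x = (3*z) - (3*z) = 0 (equality of mixed partials for smooth f).
Similarly for dx ∧ dz and dy ∧ dz — all coefficients vanish. So d(df) = 0.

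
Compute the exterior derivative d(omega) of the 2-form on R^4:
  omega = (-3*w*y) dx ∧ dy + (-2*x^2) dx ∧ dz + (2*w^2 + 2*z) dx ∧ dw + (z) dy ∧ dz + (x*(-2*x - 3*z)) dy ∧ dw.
d(omega) = (-4*x - 3*y - 3*z) dx ∧ dy ∧ dw + (-2) dx ∧ dz ∧ dw + (3*x) dy ∧ dz ∧ dw

For a 2-form omega = sum_{i<j} g_{ij} dx_i ∧ dx_j, the exterior derivative is
  d(omega) = sum_{i<j} d(g_{ij}) ∧ dx_i ∧ dx_j = sum_{i<j, k} (∂g_{ij}/∂x_k) dx_k ∧ dx_i ∧ dx_j.
Expand each term, using dx_k ∧ dx_i ∧ dx_j = sgn(permutation) dx_{(a)} ∧ dx_{(b)} ∧ dx_{(c)} with (a < b < c) sorted:
  d(-3*w*y) includes (∂/∂w)(-3*w*y) dw = (-3*y) dw, which multiplied by dx ∧ dy gives (-3*y) dx ∧ dy ∧ dw
  d(2*w^2 + 2*z) includes (∂/∂z)(2*w^2 + 2*z) dz = (2) dz, which multiplied by dx ∧ dw gives (-2) dx ∧ dz ∧ dw
  d(x*(-2*x - 3*z)) includes (∂/∂x)(x*(-2*x - 3*z)) dx = (-4*x - 3*z) dx, which multiplied by dy ∧ dw gives (-4*x - 3*z) dx ∧ dy ∧ dw
  d(x*(-2*x - 3*z)) includes (∂/∂z)(x*(-2*x - 3*z)) dz = (-3*x) dz, which multiplied by dy ∧ dw gives (3*x) dy ∧ dz ∧ dw
Collecting like 3-forms: d(omega) = (-4*x - 3*y - 3*z) dx ∧ dy ∧ dw + (-2) dx ∧ dz ∧ dw + (3*x) dy ∧ dz ∧ dw.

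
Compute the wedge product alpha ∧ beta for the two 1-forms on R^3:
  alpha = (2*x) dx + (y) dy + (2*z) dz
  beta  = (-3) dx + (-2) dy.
alpha ∧ beta = (-4*x + 3*y) dx ∧ dy + (6*z) dx ∧ dz + (4*z) dy ∧ dz

Distribute the wedge, using dx_i ∧ dx_j = -dx_j ∧ dx_i and dx_i ∧ dx_i = 0. For each pair (i, j) with i < j, the coefficient of dx_i ∧ dx_j in alpha ∧ beta is (alpha_i * beta_j - alpha_j * beta_i). Collecting: alpha ∧ beta = (-4*x + 3*y) dx ∧ dy + (6*z) dx ∧ dz + (4*z) dy ∧ dz.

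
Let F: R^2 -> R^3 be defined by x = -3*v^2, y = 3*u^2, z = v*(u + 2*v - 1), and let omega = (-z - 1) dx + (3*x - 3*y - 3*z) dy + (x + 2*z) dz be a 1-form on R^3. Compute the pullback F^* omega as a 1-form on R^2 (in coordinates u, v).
F^* omega = (-54*u^3 - 18*u^2*v - 88*u*v^2 + 18*u*v + v^3 - 2*v^2) du + (v*(2*u^2 + 15*u*v - 4*u + 16*v^2 - 15*v + 8)) dv

Using F^*(f dg) = (f ∘ F) d(g ∘ F), substitute each coordinate x_i by F_i(u, v) in f_i, and replace dx_i by d F_i = (∂F_i/∂u) du + (∂F_i/∂v) dv.
  For the x component: f_1(F) = -u*v - 2*v^2 + v - 1; d F_1 = (0) du + (-6*v) dv
  For the y component: f_2(F) = -9*u^2 - 3*u*v - 15*v^2 + 3*v; d F_2 = (6*u) du + (0) dv
  For the z component: f_3(F) = v*(2*u + v - 2); d F_3 = (v) du + (u + 4*v - 1) dv
Combining and collecting du, dv coefficients:
  coeff of du: -54*u^3 - 18*u^2*v - 88*u*v^2 + 18*u*v + v^3 - 2*v^2
  coeff of dv: v*(2*u^2 + 15*u*v - 4*u + 16*v^2 - 15*v + 8)
F^* omega = (-54*u^3 - 18*u^2*v - 88*u*v^2 + 18*u*v + v^3 - 2*v^2) du + (v*(2*u^2 + 15*u*v - 4*u + 16*v^2 - 15*v + 8)) dv.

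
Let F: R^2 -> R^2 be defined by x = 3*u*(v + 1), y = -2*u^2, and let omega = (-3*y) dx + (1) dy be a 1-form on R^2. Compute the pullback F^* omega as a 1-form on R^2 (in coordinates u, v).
F^* omega = (2*u*(9*u*v + 9*u - 2)) du + (18*u^3) dv

Using F^*(f dg) = (f ∘ F) d(g ∘ F), substitute each coordinate x_i by F_i(u, v) in f_i, and replace dx_i by d F_i = (∂F_i/∂u) du + (∂F_i/∂v) dv.
  For the x component: f_1(F) = 6*u^2; d F_1 = (3*v + 3) du + (3*u) dv
  For the y component: f_2(F) = 1; d F_2 = (-4*u) du + (0) dv
Combining and collecting du, dv coefficients:
  coeff of du: 2*u*(9*u*v + 9*u - 2)
  coeff of dv: 18*u^3
F^* omega = (2*u*(9*u*v + 9*u - 2)) du + (18*u^3) dv.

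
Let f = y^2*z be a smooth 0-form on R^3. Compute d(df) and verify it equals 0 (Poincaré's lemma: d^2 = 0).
d(df) = 0

Step 1: df = sum_i (∂f/∂x_i) dx_i = (0) dx + (2*y*z) dy + (y^2) dz.
Step 2: Apply d again. Using the 1-form formula, the coefficient of dx ∧ dy in d(df) is ∂^2 f/∂x ∂y - ∂^2 f/∂y ∂x = (0) - (0) = 0 (equality of mixed partials for smooth f).
Similarly for dx ∧ dz and dy ∧ dz — all coefficients vanish. So d(df) = 0.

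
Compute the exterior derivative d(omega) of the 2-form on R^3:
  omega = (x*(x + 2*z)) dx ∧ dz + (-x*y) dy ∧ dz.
d(omega) = (-y) dx ∧ dy ∧ dz

For a 2-form omega = sum_{i<j} g_{ij} dx_i ∧ dx_j, the exterior derivative is
  d(omega) = sum_{i<j} d(g_{ij}) ∧ dx_i ∧ dx_j = sum_{i<j, k} (∂g_{ij}/∂x_k) dx_k ∧ dx_i ∧ dx_j.
Expand each term, using dx_k ∧ dx_i ∧ dx_j = sgn(permutation) dx_{(a)} ∧ dx_{(b)} ∧ dx_{(c)} with (a < b < c) sorted:
  d(-x*y) includes (∂/∂x)(-x*y) dx = (-y) dx, which multiplied by dy ∧ dz gives (-y) dx ∧ dy ∧ dz
Collecting like 3-forms: d(omega) = (-y) dx ∧ dy ∧ dz.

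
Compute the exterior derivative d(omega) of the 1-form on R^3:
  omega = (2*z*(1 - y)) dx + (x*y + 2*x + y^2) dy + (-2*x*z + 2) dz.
d(omega) = (y + 2*z + 2) dx ∧ dy + (2*y - 2*z - 2) dx ∧ dz

For a 1-form omega = sum_i f_i dx_i, the exterior derivative is
  d(omega) = sum_{i < j} (∂f_j/∂x_i - ∂f_i/∂x_j) dx_i ∧ dx_j.
  coefficient of dx ∧ dy: ∂f_2/∂x - ∂f_1/∂y = ∂(x*y + 2*x + y^2)/∂x - ∂(2*z*(1 - y))/∂y = y + 2*z + 2
  coefficient of dx ∧ dz: ∂f_3/∂x - ∂f_1/∂z = ∂(-2*x*z + 2)/∂x - ∂(2*z*(1 - y))/∂z = 2*y - 2*z - 2
Assembling: d(omega) = (y + 2*z + 2) dx ∧ dy + (2*y - 2*z - 2) dx ∧ dz.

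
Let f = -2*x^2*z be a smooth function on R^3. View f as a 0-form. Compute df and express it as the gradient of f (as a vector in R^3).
df = (-4*x*z) dx + (0) dy + (-2*x^2) dz; grad f = (-4*x*z, 0, -2*x^2)

For a 0-form f, d f = (∂f/∂x) dx + (∂f/∂y) dy + (∂f/∂z) dz. The components of the vector representation are exactly the entries of grad f in Cartesian coordinates:
  ∂f/∂x = -4*x*z
  ∂f/∂y = 0
  ∂f/∂z = -2*x^2.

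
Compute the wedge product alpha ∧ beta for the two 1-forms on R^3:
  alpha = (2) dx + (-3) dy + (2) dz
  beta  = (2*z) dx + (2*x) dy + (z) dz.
alpha ∧ beta = (4*x + 6*z) dx ∧ dy + (-2*z) dx ∧ dz + (-4*x - 3*z) dy ∧ dz

Distribute the wedge, using dx_i ∧ dx_j = -dx_j ∧ dx_i and dx_i ∧ dx_i = 0. For each pair (i, j) with i < j, the coefficient of dx_i ∧ dx_j in alpha ∧ beta is (alpha_i * beta_j - alpha_j * beta_i). Collecting: alpha ∧ beta = (4*x + 6*z) dx ∧ dy + (-2*z) dx ∧ dz + (-4*x - 3*z) dy ∧ dz.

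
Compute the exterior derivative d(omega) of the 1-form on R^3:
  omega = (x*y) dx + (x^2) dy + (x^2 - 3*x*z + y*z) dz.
d(omega) = (x) dx ∧ dy + (2*x - 3*z) dx ∧ dz + (z) dy ∧ dz

For a 1-form omega = sum_i f_i dx_i, the exterior derivative is
  d(omega) = sum_{i < j} (∂f_j/∂x_i - ∂f_i/∂x_j) dx_i ∧ dx_j.
  coefficient of dx ∧ dy: ∂f_2/∂x - ∂f_1/∂y = ∂(x^2)/∂x - ∂(x*y)/∂y = x
  coefficient of dx ∧ dz: ∂f_3/∂x - ∂f_1/∂z = ∂(x^2 - 3*x*z + y*z)/∂x - ∂(x*y)/∂z = 2*x - 3*z
  coefficient of dy ∧ dz: ∂f_3/∂y - ∂f_2/∂z = ∂(x^2 - 3*x*z + y*z)/∂y - ∂(x^2)/∂z = z
Assembling: d(omega) = (x) dx ∧ dy + (2*x - 3*z) dx ∧ dz + (z) dy ∧ dz.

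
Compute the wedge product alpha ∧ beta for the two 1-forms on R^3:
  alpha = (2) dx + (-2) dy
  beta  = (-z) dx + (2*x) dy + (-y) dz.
alpha ∧ beta = (4*x - 2*z) dx ∧ dy + (-2*y) dx ∧ dz + (2*y) dy ∧ dz

Distribute the wedge, using dx_i ∧ dx_j = -dx_j ∧ dx_i and dx_i ∧ dx_i = 0. For each pair (i, j) with i < j, the coefficient of dx_i ∧ dx_j in alpha ∧ beta is (alpha_i * beta_j - alpha_j * beta_i). Collecting: alpha ∧ beta = (4*x - 2*z) dx ∧ dy + (-2*y) dx ∧ dz + (2*y) dy ∧ dz.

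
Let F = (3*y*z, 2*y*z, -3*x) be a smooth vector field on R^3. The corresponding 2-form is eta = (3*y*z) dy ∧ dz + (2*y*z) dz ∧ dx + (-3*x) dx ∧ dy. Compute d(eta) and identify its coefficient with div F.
d(eta) = (2*z) dx ∧ dy ∧ dz; div F = 2*z

For a 2-form in R^3 of the form above, applying d gives a 3-form with coefficient ∂P/∂x + ∂Q/∂y + ∂R/∂z:
  ∂P/∂x = 0
  ∂Q/∂y = 2*z
  ∂R/∂z = 0
Sum = 2*z, which is exactly div F.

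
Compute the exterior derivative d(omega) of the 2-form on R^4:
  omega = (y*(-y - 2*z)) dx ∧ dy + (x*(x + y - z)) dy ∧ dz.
d(omega) = (2*x - y - z) dx ∧ dy ∧ dz

For a 2-form omega = sum_{i<j} g_{ij} dx_i ∧ dx_j, the exterior derivative is
  d(omega) = sum_{i<j} d(g_{ij}) ∧ dx_i ∧ dx_j = sum_{i<j, k} (∂g_{ij}/∂x_k) dx_k ∧ dx_i ∧ dx_j.
Expand each term, using dx_k ∧ dx_i ∧ dx_j = sgn(permutation) dx_{(a)} ∧ dx_{(b)} ∧ dx_{(c)} with (a < b < c) sorted:
  d(y*(-y - 2*z)) includes (∂/∂z)(y*(-y - 2*z)) dz = (-2*y) dz, which multiplied by dx ∧ dy gives (-2*y) dx ∧ dy ∧ dz
  d(x*(x + y - z)) includes (∂/∂x)(x*(x + y - z)) dx = (2*x + y - z) dx, which multiplied by dy ∧ dz gives (2*x + y - z) dx ∧ dy ∧ dz
Collecting like 3-forms: d(omega) = (2*x - y - z) dx ∧ dy ∧ dz.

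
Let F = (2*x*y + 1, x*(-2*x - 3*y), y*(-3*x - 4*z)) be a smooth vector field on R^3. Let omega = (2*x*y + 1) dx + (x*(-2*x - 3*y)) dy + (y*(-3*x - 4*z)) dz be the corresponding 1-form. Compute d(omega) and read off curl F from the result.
d(omega) = (-3*x - 4*z) dy ∧ dz + (3*y) dz ∧ dx + (-6*x - 3*y) dx ∧ dy; curl F = (-3*x - 4*z, 3*y, -6*x - 3*y)

d omega = sum_{i<j} (∂f_j/∂x_i - ∂f_i/∂x_j) dx_i ∧ dx_j. Under the identification (dy ∧ dz, dz ∧ dx, dx ∧ dy) ↔ (e_x, e_y, e_z), the coefficients are exactly the components of curl F. Compute:
  ∂R/∂y - ∂Q/∂z = (-3*x - 4*z) - (0) = -3*x - 4*z
  ∂P/∂z - ∂R/∂x = (0) - (-3*y) = 3*y
  ∂Q/∂x - ∂P/∂y = (-4*x - 3*y) - (2*x) = -6*x - 3*y.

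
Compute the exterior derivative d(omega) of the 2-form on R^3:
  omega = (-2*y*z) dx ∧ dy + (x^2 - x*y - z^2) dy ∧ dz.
d(omega) = (2*x - 3*y) dx ∧ dy ∧ dz

For a 2-form omega = sum_{i<j} g_{ij} dx_i ∧ dx_j, the exterior derivative is
  d(omega) = sum_{i<j} d(g_{ij}) ∧ dx_i ∧ dx_j = sum_{i<j, k} (∂g_{ij}/∂x_k) dx_k ∧ dx_i ∧ dx_j.
Expand each term, using dx_k ∧ dx_i ∧ dx_j = sgn(permutation) dx_{(a)} ∧ dx_{(b)} ∧ dx_{(c)} with (a < b < c) sorted:
  d(-2*y*z) includes (∂/∂z)(-2*y*z) dz = (-2*y) dz, which multiplied by dx ∧ dy gives (-2*y) dx ∧ dy ∧ dz
  d(x^2 - x*y - z^2) includes (∂/∂x)(x^2 - x*y - z^2) dx = (2*x - y) dx, which multiplied by dy ∧ dz gives (2*x - y) dx ∧ dy ∧ dz
Collecting like 3-forms: d(omega) = (2*x - 3*y) dx ∧ dy ∧ dz.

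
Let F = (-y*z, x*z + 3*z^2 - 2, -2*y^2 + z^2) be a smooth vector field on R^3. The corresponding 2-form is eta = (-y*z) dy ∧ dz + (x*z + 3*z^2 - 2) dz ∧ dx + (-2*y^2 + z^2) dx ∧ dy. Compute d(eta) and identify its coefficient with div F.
d(eta) = (2*z) dx ∧ dy ∧ dz; div F = 2*z

For a 2-form in R^3 of the form above, applying d gives a 3-form with coefficient ∂P/∂x + ∂Q/∂y + ∂R/∂z:
  ∂P/∂x = 0
  ∂Q/∂y = 0
  ∂R/∂z = 2*z
Sum = 2*z, which is exactly div F.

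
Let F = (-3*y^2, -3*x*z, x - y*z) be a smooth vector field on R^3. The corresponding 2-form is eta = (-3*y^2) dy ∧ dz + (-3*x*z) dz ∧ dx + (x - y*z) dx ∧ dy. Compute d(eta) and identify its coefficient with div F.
d(eta) = (-y) dx ∧ dy ∧ dz; div F = -y

For a 2-form in R^3 of the form above, applying d gives a 3-form with coefficient ∂P/∂x + ∂Q/∂y + ∂R/∂z:
  ∂P/∂x = 0
  ∂Q/∂y = 0
  ∂R/∂z = -y
Sum = -y, which is exactly div F.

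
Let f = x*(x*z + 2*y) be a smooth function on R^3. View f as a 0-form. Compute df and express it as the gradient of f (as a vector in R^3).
df = (2*x*z + 2*y) dx + (2*x) dy + (x^2) dz; grad f = (2*x*z + 2*y, 2*x, x^2)

For a 0-form f, d f = (∂f/∂x) dx + (∂f/∂y) dy + (∂f/∂z) dz. The components of the vector representation are exactly the entries of grad f in Cartesian coordinates:
  ∂f/∂x = 2*x*z + 2*y
  ∂f/∂y = 2*x
  ∂f/∂z = x^2.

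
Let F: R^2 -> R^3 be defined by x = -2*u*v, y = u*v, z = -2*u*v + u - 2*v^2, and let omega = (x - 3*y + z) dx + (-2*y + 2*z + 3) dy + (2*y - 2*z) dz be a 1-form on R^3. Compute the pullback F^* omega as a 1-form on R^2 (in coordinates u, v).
F^* omega = (-4*u*v^2 + 10*u*v - 2*u - 8*v^3 + 4*v^2 + 3*v) du + (-4*u^2*v + 4*u^2 - 32*u*v^2 + 8*u*v + 3*u - 16*v^3) dv

Using F^*(f dg) = (f ∘ F) d(g ∘ F), substitute each coordinate x_i by F_i(u, v) in f_i, and replace dx_i by d F_i = (∂F_i/∂u) du + (∂F_i/∂v) dv.
  For the x component: f_1(F) = -7*u*v + u - 2*v^2; d F_1 = (-2*v) du + (-2*u) dv
  For the y component: f_2(F) = -6*u*v + 2*u - 4*v^2 + 3; d F_2 = (v) du + (u) dv
  For the z component: f_3(F) = 6*u*v - 2*u + 4*v^2; d F_3 = (1 - 2*v) du + (-2*u - 4*v) dv
Combining and collecting du, dv coefficients:
  coeff of du: -4*u*v^2 + 10*u*v - 2*u - 8*v^3 + 4*v^2 + 3*v
  coeff of dv: -4*u^2*v + 4*u^2 - 32*u*v^2 + 8*u*v + 3*u - 16*v^3
F^* omega = (-4*u*v^2 + 10*u*v - 2*u - 8*v^3 + 4*v^2 + 3*v) du + (-4*u^2*v + 4*u^2 - 32*u*v^2 + 8*u*v + 3*u - 16*v^3) dv.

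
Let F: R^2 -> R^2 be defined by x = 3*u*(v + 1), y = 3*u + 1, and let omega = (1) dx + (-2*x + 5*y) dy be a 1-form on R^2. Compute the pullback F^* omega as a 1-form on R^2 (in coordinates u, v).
F^* omega = (-18*u*v + 27*u + 3*v + 18) du + (3*u) dv

Using F^*(f dg) = (f ∘ F) d(g ∘ F), substitute each coordinate x_i by F_i(u, v) in f_i, and replace dx_i by d F_i = (∂F_i/∂u) du + (∂F_i/∂v) dv.
  For the x component: f_1(F) = 1; d F_1 = (3*v + 3) du + (3*u) dv
  For the y component: f_2(F) = -6*u*v + 9*u + 5; d F_2 = (3) du + (0) dv
Combining and collecting du, dv coefficients:
  coeff of du: -18*u*v + 27*u + 3*v + 18
  coeff of dv: 3*u
F^* omega = (-18*u*v + 27*u + 3*v + 18) du + (3*u) dv.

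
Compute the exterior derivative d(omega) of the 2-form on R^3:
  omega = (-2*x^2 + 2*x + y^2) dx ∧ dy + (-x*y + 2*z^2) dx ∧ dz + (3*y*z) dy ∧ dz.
d(omega) = (x) dx ∧ dy ∧ dz

For a 2-form omega = sum_{i<j} g_{ij} dx_i ∧ dx_j, the exterior derivative is
  d(omega) = sum_{i<j} d(g_{ij}) ∧ dx_i ∧ dx_j = sum_{i<j, k} (∂g_{ij}/∂x_k) dx_k ∧ dx_i ∧ dx_j.
Expand each term, using dx_k ∧ dx_i ∧ dx_j = sgn(permutation) dx_{(a)} ∧ dx_{(b)} ∧ dx_{(c)} with (a < b < c) sorted:
  d(-x*y + 2*z^2) includes (∂/∂y)(-x*y + 2*z^2) dy = (-x) dy, which multiplied by dx ∧ dz gives (x) dx ∧ dy ∧ dz
Collecting like 3-forms: d(omega) = (x) dx ∧ dy ∧ dz.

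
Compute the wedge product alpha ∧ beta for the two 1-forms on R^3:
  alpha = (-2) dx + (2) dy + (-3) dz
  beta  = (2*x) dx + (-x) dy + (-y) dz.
alpha ∧ beta = (-2*x) dx ∧ dy + (6*x + 2*y) dx ∧ dz + (-3*x - 2*y) dy ∧ dz

Distribute the wedge, using dx_i ∧ dx_j = -dx_j ∧ dx_i and dx_i ∧ dx_i = 0. For each pair (i, j) with i < j, the coefficient of dx_i ∧ dx_j in alpha ∧ beta is (alpha_i * beta_j - alpha_j * beta_i). Collecting: alpha ∧ beta = (-2*x) dx ∧ dy + (6*x + 2*y) dx ∧ dz + (-3*x - 2*y) dy ∧ dz.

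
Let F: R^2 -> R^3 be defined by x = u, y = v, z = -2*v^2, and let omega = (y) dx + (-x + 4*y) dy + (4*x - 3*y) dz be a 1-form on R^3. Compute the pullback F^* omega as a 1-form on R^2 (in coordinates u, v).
F^* omega = (v) du + (-16*u*v - u + 12*v^2 + 4*v) dv

Using F^*(f dg) = (f ∘ F) d(g ∘ F), substitute each coordinate x_i by F_i(u, v) in f_i, and replace dx_i by d F_i = (∂F_i/∂u) du + (∂F_i/∂v) dv.
  For the x component: f_1(F) = v; d F_1 = (1) du + (0) dv
  For the y component: f_2(F) = -u + 4*v; d F_2 = (0) du + (1) dv
  For the z component: f_3(F) = 4*u - 3*v; d F_3 = (0) du + (-4*v) dv
Combining and collecting du, dv coefficients:
  coeff of du: v
  coeff of dv: -16*u*v - u + 12*v^2 + 4*v
F^* omega = (v) du + (-16*u*v - u + 12*v^2 + 4*v) dv.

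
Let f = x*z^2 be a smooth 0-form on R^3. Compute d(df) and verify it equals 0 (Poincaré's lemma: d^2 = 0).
d(df) = 0

Step 1: df = sum_i (∂f/∂x_i) dx_i = (z^2) dx + (0) dy + (2*x*z) dz.
Step 2: Apply d again. Using the 1-form formula, the coefficient of dx ∧ dy in d(df) is ∂^2 f/∂x ∂y - ∂^2 f/∂y ∂x = (0) - (0) = 0 (equality of mixed partials for smooth f).
Similarly for dx ∧ dz and dy ∧ dz — all coefficients vanish. So d(df) = 0.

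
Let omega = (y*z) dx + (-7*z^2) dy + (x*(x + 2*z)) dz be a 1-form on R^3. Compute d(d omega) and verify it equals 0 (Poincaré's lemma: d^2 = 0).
d(d omega) = 0

Step 1: d omega = sum_{i<j} (∂f_j/∂x_i - ∂f_i/∂x_j) dx_i ∧ dx_j:
  coeff of dx ∧ dy: -z
  coeff of dx ∧ dz: 2*x - y + 2*z
  coeff of dy ∧ dz: 14*z
Step 2: Apply d again to each 2-form coefficient. The only possible 3-form in R^3 is dx ∧ dy ∧ dz, with coefficient
  ∂(coeff of dy∧dz)/∂x - ∂(coeff of dx∧dz)/∂y + ∂(coeff of dx∧dy)/∂z
  = ∂/∂x (14*z) - ∂/∂y (2*x - y + 2*z) + ∂/∂z (-z).
Each of these terms simplifies to sums of mixed partials that cancel in pairs. The result is 0 (by equality of mixed partials for smooth functions — Schwarz / Clairaut).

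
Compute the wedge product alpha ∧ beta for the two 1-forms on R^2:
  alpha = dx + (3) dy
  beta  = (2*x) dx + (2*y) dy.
alpha ∧ beta = (-6*x + 2*y) dx ∧ dy

Distribute the wedge, using dx_i ∧ dx_j = -dx_j ∧ dx_i and dx_i ∧ dx_i = 0. For each pair (i, j) with i < j, the coefficient of dx_i ∧ dx_j in alpha ∧ beta is (alpha_i * beta_j - alpha_j * beta_i). Collecting: alpha ∧ beta = (-6*x + 2*y) dx ∧ dy.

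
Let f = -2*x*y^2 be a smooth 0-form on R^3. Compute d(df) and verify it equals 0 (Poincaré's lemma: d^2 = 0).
d(df) = 0

Step 1: df = sum_i (∂f/∂x_i) dx_i = (-2*y^2) dx + (-4*x*y) dy + (0) dz.
Step 2: Apply d again. Using the 1-form formula, the coefficient of dx ∧ dy in d(df) is ∂^2 f/∂x ∂y - ∂^2 f/∂y ∂x = (-4*y) - (-4*y) = 0 (equality of mixed partials for smooth f).
Similarly for dx ∧ dz and dy ∧ dz — all coefficients vanish. So d(df) = 0.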